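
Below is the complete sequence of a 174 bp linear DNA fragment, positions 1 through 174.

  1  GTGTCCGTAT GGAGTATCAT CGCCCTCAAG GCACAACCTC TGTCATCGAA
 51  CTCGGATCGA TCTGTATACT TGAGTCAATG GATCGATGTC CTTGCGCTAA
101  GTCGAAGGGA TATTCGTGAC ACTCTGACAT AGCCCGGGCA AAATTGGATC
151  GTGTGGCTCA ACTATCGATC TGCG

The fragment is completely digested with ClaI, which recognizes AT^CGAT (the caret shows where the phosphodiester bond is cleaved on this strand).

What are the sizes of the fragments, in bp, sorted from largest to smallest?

82, 57, 26, 9 bp

ClaI sites (ATCGAT) start at positions 56, 82, 164.
ClaI cuts after base 2 of each site, so after positions 57, 83, 165.
Linear molecule, 3 cuts → 4 fragments:
  1–57 → 57 bp
  58–83 → 26 bp
  84–165 → 82 bp
  166–174 → 9 bp
Sorted largest to smallest: 82, 57, 26, 9 bp.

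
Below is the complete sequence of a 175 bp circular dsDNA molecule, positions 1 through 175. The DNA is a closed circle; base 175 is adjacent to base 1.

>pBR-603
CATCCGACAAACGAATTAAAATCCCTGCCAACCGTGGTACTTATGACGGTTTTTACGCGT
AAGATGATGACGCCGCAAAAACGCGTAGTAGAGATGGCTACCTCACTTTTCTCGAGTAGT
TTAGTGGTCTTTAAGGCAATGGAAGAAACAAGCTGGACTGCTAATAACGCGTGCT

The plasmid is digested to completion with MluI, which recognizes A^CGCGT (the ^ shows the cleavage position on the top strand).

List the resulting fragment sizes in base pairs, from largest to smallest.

86, 63, 26 bp

MluI sites (ACGCGT) start at positions 55, 81, 167.
MluI cuts after the first base of each site, so after positions 55, 81, 167.
Circular molecule, 3 cuts → 3 fragments:
  56–81 → 26 bp
  82–167 → 86 bp
  168–175 then 1–55 → 8 + 55 = 63 bp
Sorted largest to smallest: 86, 63, 26 bp.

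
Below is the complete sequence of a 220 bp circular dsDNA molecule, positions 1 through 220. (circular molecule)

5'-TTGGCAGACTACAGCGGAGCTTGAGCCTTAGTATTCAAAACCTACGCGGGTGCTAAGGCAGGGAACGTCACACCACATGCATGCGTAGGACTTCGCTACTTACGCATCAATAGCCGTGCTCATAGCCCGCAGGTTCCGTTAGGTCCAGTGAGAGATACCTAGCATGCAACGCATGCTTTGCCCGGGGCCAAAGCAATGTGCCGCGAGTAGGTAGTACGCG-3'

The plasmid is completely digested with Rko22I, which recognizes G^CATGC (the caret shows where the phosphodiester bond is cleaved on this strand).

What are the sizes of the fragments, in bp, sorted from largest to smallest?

128, 83, 9 bp

Rko22I sites (GCATGC) start at positions 79, 162, 171.
Rko22I cuts after the first base of each site, so after positions 79, 162, 171.
Circular molecule, 3 cuts → 3 fragments:
  80–162 → 83 bp
  163–171 → 9 bp
  172–220 then 1–79 → 49 + 79 = 128 bp
Sorted largest to smallest: 128, 83, 9 bp.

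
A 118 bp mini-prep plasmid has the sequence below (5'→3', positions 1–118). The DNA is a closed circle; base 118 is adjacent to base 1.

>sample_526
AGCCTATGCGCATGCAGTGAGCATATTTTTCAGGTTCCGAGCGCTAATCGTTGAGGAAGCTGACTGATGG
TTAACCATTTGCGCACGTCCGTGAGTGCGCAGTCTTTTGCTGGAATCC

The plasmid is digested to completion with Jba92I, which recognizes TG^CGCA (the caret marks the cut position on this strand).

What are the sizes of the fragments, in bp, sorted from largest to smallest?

73, 29, 16 bp

Jba92I sites (TGCGCA) start at positions 7, 80, 96.
Jba92I cuts after base 2 of each site, so after positions 8, 81, 97.
Circular molecule, 3 cuts → 3 fragments:
  9–81 → 73 bp
  82–97 → 16 bp
  98–118 then 1–8 → 21 + 8 = 29 bp
Sorted largest to smallest: 73, 29, 16 bp.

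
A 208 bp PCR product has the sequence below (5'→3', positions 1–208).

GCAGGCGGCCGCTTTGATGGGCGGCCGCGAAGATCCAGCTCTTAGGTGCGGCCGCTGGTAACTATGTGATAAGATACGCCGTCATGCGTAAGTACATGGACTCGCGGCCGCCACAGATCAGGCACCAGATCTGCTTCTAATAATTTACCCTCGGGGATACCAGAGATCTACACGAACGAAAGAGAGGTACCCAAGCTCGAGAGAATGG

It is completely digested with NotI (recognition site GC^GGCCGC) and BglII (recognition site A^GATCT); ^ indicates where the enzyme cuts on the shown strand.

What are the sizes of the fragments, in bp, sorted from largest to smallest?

56, 44, 37, 27, 22, 16, 6 bp

NotI sites (GCGGCCGC) start at positions 5, 21, 48, 104.
NotI cuts after base 2 of each site, so after positions 6, 22, 49, 105.
BglII sites (AGATCT) start at positions 127, 164.
BglII cuts after the first base of each site, so after positions 127, 164.
Combined cut positions: 6, 22, 49, 105, 127, 164.
Linear molecule, 6 cuts → 7 fragments:
  1–6 → 6 bp
  7–22 → 16 bp
  23–49 → 27 bp
  50–105 → 56 bp
  106–127 → 22 bp
  128–164 → 37 bp
  165–208 → 44 bp
Sorted largest to smallest: 56, 44, 37, 27, 22, 16, 6 bp.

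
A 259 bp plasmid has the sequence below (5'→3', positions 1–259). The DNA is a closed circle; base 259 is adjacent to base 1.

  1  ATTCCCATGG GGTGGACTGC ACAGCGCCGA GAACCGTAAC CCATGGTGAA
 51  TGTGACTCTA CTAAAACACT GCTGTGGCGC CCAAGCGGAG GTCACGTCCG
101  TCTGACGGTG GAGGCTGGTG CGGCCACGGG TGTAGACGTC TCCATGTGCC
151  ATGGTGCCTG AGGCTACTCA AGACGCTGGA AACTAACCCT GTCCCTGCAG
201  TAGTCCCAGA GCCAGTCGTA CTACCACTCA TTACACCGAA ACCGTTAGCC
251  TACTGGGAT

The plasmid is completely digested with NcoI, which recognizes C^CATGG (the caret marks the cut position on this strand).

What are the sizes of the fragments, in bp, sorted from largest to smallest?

NcoI sites (CCATGG) start at positions 5, 41, 149.
NcoI cuts after the first base of each site, so after positions 5, 41, 149.
Circular molecule, 3 cuts → 3 fragments:
  6–41 → 36 bp
  42–149 → 108 bp
  150–259 then 1–5 → 110 + 5 = 115 bp
Sorted largest to smallest: 115, 108, 36 bp.

115, 108, 36 bp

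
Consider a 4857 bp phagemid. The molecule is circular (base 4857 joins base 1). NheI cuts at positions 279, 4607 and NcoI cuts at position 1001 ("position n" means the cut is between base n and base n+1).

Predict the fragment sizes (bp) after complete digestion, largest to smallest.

Combined cut positions (sorted): 279, 1001, 4607.
Circular molecule, 3 cuts → 3 fragments:
  1001 − 279 = 722 bp
  4607 − 1001 = 3606 bp
  wrap: 4857 − 4607 + 279 = 529 bp
Sorted largest to smallest: 3606, 722, 529 bp.

3606, 722, 529 bp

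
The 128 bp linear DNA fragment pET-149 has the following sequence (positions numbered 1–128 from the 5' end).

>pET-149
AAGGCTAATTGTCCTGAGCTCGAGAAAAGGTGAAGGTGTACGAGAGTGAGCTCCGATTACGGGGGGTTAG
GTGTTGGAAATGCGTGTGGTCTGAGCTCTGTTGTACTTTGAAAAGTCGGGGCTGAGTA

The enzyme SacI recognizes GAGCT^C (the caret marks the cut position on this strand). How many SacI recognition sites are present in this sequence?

3

GAGCTC occurs starting at positions 16, 48, 93.
SacI cuts at 3 sites.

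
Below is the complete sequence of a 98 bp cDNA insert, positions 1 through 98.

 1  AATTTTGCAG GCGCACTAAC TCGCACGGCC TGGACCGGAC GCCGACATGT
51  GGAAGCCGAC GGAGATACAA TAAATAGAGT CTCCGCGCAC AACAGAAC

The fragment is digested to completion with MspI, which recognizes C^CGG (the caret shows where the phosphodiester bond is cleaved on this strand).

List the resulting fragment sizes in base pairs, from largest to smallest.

The MspI site (CCGG) starts at position 35.
MspI cuts after the first base of each site, so after position 35.
Linear molecule, 1 cut → 2 fragments:
  1–35 → 35 bp
  36–98 → 63 bp
Sorted largest to smallest: 63, 35 bp.

63, 35 bp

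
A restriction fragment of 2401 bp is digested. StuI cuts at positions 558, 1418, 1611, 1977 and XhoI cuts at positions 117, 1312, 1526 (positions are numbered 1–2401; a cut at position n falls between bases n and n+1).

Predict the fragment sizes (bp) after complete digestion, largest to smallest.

Combined cut positions (sorted): 117, 558, 1312, 1418, 1526, 1611, 1977.
Linear molecule, 7 cuts → 8 fragments:
  117 − 0 = 117 bp
  558 − 117 = 441 bp
  1312 − 558 = 754 bp
  1418 − 1312 = 106 bp
  1526 − 1418 = 108 bp
  1611 − 1526 = 85 bp
  1977 − 1611 = 366 bp
  2401 − 1977 = 424 bp
Sorted largest to smallest: 754, 441, 424, 366, 117, 108, 106, 85 bp.

754, 441, 424, 366, 117, 108, 106, 85 bp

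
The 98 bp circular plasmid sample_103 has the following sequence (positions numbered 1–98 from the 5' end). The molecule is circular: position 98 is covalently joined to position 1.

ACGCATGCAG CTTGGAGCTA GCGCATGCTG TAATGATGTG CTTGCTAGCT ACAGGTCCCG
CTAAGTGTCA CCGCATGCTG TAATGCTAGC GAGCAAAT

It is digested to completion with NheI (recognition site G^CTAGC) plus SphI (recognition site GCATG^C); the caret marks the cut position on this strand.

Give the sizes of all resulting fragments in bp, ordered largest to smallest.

NheI sites (GCTAGC) start at positions 17, 44, 85.
NheI cuts after the first base of each site, so after positions 17, 44, 85.
SphI sites (GCATGC) start at positions 3, 23, 73.
SphI cuts after base 5 of each site (before the last base), so after positions 7, 27, 77.
Combined cut positions: 7, 17, 27, 44, 77, 85.
Circular molecule, 6 cuts → 6 fragments:
  8–17 → 10 bp
  18–27 → 10 bp
  28–44 → 17 bp
  45–77 → 33 bp
  78–85 → 8 bp
  86–98 then 1–7 → 13 + 7 = 20 bp
Sorted largest to smallest: 33, 20, 17, 10, 10, 8 bp.

33, 20, 17, 10, 10, 8 bp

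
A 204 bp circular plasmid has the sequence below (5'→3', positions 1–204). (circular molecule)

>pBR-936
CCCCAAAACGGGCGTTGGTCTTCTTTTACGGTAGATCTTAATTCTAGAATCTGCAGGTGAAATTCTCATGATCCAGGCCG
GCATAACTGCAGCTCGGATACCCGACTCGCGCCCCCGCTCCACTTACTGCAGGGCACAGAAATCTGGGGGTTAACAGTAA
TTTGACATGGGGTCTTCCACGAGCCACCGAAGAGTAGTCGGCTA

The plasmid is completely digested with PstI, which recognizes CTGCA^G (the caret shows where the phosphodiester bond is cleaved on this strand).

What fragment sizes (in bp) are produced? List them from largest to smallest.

PstI sites (CTGCAG) start at positions 51, 87, 127.
PstI cuts after base 5 of each site (before the last base), so after positions 55, 91, 131.
Circular molecule, 3 cuts → 3 fragments:
  56–91 → 36 bp
  92–131 → 40 bp
  132–204 then 1–55 → 73 + 55 = 128 bp
Sorted largest to smallest: 128, 40, 36 bp.

128, 40, 36 bp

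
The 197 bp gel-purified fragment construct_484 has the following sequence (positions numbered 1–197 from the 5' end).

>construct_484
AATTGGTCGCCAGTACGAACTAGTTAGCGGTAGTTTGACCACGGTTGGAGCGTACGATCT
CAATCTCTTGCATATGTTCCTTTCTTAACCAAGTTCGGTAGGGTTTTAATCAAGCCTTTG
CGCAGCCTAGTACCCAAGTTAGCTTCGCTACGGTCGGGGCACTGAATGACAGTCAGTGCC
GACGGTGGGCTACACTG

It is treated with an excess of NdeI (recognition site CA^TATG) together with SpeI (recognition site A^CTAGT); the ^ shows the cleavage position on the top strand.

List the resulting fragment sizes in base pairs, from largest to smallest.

125, 53, 19 bp

The NdeI site (CATATG) starts at position 71.
NdeI cuts after base 2 of each site, so after position 72.
The SpeI site (ACTAGT) starts at position 19.
SpeI cuts after the first base of each site, so after position 19.
Combined cut positions: 19, 72.
Linear molecule, 2 cuts → 3 fragments:
  1–19 → 19 bp
  20–72 → 53 bp
  73–197 → 125 bp
Sorted largest to smallest: 125, 53, 19 bp.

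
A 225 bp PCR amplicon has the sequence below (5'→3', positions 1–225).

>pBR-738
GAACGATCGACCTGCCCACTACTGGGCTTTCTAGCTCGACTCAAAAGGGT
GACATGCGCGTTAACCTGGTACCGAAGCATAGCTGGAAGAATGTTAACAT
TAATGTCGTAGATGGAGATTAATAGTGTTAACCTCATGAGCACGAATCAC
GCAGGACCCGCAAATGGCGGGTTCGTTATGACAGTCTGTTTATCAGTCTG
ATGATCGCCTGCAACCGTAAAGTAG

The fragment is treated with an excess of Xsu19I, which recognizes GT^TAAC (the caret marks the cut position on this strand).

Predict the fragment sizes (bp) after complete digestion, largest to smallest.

Xsu19I sites (GTTAAC) start at positions 60, 93, 127.
Xsu19I cuts after base 2 of each site, so after positions 61, 94, 128.
Linear molecule, 3 cuts → 4 fragments:
  1–61 → 61 bp
  62–94 → 33 bp
  95–128 → 34 bp
  129–225 → 97 bp
Sorted largest to smallest: 97, 61, 34, 33 bp.

97, 61, 34, 33 bp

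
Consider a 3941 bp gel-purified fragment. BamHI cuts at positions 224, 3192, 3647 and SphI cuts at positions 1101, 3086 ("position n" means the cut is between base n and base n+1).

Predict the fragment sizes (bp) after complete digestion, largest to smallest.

1985, 877, 455, 294, 224, 106 bp

Combined cut positions (sorted): 224, 1101, 3086, 3192, 3647.
Linear molecule, 5 cuts → 6 fragments:
  224 − 0 = 224 bp
  1101 − 224 = 877 bp
  3086 − 1101 = 1985 bp
  3192 − 3086 = 106 bp
  3647 − 3192 = 455 bp
  3941 − 3647 = 294 bp
Sorted largest to smallest: 1985, 877, 455, 294, 224, 106 bp.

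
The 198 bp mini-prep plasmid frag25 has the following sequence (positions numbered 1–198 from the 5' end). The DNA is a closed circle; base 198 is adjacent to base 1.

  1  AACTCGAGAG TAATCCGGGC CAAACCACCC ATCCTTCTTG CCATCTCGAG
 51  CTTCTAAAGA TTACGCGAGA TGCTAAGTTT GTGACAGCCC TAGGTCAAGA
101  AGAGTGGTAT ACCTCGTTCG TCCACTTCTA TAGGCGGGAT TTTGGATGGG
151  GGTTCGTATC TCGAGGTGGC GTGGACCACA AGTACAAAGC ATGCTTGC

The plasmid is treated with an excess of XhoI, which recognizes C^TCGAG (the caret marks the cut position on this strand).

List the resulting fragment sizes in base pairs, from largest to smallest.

115, 42, 41 bp

XhoI sites (CTCGAG) start at positions 3, 45, 160.
XhoI cuts after the first base of each site, so after positions 3, 45, 160.
Circular molecule, 3 cuts → 3 fragments:
  4–45 → 42 bp
  46–160 → 115 bp
  161–198 then 1–3 → 38 + 3 = 41 bp
Sorted largest to smallest: 115, 42, 41 bp.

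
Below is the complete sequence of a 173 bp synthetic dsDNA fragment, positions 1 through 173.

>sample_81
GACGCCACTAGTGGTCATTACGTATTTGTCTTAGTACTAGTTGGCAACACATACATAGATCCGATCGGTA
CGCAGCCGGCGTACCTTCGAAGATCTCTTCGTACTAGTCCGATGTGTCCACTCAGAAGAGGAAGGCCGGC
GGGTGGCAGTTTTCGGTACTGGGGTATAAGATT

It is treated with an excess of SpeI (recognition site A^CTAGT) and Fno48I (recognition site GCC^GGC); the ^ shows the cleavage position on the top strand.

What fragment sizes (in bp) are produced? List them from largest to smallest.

41, 36, 34, 29, 26, 7 bp

SpeI sites (ACTAGT) start at positions 7, 36, 103.
SpeI cuts after the first base of each site, so after positions 7, 36, 103.
Fno48I sites (GCCGGC) start at positions 75, 135.
Fno48I cuts after base 3 of each site, so after positions 77, 137.
Combined cut positions: 7, 36, 77, 103, 137.
Linear molecule, 5 cuts → 6 fragments:
  1–7 → 7 bp
  8–36 → 29 bp
  37–77 → 41 bp
  78–103 → 26 bp
  104–137 → 34 bp
  138–173 → 36 bp
Sorted largest to smallest: 41, 36, 34, 29, 26, 7 bp.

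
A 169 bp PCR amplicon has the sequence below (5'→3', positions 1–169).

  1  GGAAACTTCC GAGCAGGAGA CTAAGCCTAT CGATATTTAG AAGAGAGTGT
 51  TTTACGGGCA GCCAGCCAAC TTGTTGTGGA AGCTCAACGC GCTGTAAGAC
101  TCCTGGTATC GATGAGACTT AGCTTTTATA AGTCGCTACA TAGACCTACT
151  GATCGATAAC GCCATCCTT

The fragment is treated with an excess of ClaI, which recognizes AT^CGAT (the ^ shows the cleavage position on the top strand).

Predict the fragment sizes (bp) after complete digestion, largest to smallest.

79, 44, 30, 16 bp

ClaI sites (ATCGAT) start at positions 29, 108, 152.
ClaI cuts after base 2 of each site, so after positions 30, 109, 153.
Linear molecule, 3 cuts → 4 fragments:
  1–30 → 30 bp
  31–109 → 79 bp
  110–153 → 44 bp
  154–169 → 16 bp
Sorted largest to smallest: 79, 44, 30, 16 bp.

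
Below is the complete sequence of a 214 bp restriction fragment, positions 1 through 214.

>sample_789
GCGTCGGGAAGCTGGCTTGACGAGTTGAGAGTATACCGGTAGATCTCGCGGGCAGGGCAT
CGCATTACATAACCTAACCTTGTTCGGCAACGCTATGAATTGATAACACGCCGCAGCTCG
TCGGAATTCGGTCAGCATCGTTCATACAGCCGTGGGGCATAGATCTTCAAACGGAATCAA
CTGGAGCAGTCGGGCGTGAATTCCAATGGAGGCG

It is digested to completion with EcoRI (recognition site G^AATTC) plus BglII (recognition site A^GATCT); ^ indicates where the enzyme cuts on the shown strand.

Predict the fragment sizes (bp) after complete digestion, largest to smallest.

83, 41, 37, 37, 16 bp

EcoRI sites (GAATTC) start at positions 124, 198.
EcoRI cuts after the first base of each site, so after positions 124, 198.
BglII sites (AGATCT) start at positions 41, 161.
BglII cuts after the first base of each site, so after positions 41, 161.
Combined cut positions: 41, 124, 161, 198.
Linear molecule, 4 cuts → 5 fragments:
  1–41 → 41 bp
  42–124 → 83 bp
  125–161 → 37 bp
  162–198 → 37 bp
  199–214 → 16 bp
Sorted largest to smallest: 83, 41, 37, 37, 16 bp.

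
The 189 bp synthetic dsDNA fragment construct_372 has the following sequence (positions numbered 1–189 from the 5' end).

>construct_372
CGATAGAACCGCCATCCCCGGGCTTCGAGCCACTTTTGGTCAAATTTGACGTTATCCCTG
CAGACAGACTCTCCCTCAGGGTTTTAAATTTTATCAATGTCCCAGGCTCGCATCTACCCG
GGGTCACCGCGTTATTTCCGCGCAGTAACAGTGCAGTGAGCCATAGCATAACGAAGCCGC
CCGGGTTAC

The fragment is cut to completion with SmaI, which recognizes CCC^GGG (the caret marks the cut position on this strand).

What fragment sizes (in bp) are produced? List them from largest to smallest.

SmaI sites (CCCGGG) start at positions 17, 117, 180.
SmaI cuts after base 3 of each site, so after positions 19, 119, 182.
Linear molecule, 3 cuts → 4 fragments:
  1–19 → 19 bp
  20–119 → 100 bp
  120–182 → 63 bp
  183–189 → 7 bp
Sorted largest to smallest: 100, 63, 19, 7 bp.

100, 63, 19, 7 bp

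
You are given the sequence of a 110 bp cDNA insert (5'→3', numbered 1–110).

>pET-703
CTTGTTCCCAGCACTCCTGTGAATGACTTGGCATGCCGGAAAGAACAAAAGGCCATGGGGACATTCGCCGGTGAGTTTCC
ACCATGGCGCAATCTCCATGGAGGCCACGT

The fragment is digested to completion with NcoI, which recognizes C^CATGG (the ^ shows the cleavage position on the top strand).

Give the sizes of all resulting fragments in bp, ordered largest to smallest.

NcoI sites (CCATGG) start at positions 53, 82, 96.
NcoI cuts after the first base of each site, so after positions 53, 82, 96.
Linear molecule, 3 cuts → 4 fragments:
  1–53 → 53 bp
  54–82 → 29 bp
  83–96 → 14 bp
  97–110 → 14 bp
Sorted largest to smallest: 53, 29, 14, 14 bp.

53, 29, 14, 14 bp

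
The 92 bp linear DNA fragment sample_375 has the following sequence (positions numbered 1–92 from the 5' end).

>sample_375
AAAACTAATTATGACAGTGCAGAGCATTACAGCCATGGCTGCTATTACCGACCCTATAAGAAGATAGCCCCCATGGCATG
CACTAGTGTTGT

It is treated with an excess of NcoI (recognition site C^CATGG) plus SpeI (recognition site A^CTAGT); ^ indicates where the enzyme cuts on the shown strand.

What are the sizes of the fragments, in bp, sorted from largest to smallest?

NcoI sites (CCATGG) start at positions 33, 71.
NcoI cuts after the first base of each site, so after positions 33, 71.
The SpeI site (ACTAGT) starts at position 82.
SpeI cuts after the first base of each site, so after position 82.
Combined cut positions: 33, 71, 82.
Linear molecule, 3 cuts → 4 fragments:
  1–33 → 33 bp
  34–71 → 38 bp
  72–82 → 11 bp
  83–92 → 10 bp
Sorted largest to smallest: 38, 33, 11, 10 bp.

38, 33, 11, 10 bp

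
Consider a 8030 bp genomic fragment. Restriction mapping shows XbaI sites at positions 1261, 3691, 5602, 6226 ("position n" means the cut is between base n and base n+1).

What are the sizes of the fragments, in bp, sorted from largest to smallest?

2430, 1911, 1804, 1261, 624 bp

Linear molecule, 4 cuts → 5 fragments:
  1261 − 0 = 1261 bp
  3691 − 1261 = 2430 bp
  5602 − 3691 = 1911 bp
  6226 − 5602 = 624 bp
  8030 − 6226 = 1804 bp
Sorted largest to smallest: 2430, 1911, 1804, 1261, 624 bp.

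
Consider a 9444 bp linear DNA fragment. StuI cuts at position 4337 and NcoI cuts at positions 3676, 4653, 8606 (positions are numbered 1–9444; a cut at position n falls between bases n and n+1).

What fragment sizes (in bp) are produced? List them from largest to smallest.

3953, 3676, 838, 661, 316 bp

Combined cut positions (sorted): 3676, 4337, 4653, 8606.
Linear molecule, 4 cuts → 5 fragments:
  3676 − 0 = 3676 bp
  4337 − 3676 = 661 bp
  4653 − 4337 = 316 bp
  8606 − 4653 = 3953 bp
  9444 − 8606 = 838 bp
Sorted largest to smallest: 3953, 3676, 838, 661, 316 bp.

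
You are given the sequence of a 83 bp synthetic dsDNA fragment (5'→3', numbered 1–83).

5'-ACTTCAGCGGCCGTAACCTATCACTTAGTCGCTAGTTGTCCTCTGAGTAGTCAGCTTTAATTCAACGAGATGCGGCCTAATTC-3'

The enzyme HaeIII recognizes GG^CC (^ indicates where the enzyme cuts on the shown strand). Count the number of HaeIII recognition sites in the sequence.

GGCC occurs starting at positions 9, 74.
HaeIII cuts at 2 sites.

2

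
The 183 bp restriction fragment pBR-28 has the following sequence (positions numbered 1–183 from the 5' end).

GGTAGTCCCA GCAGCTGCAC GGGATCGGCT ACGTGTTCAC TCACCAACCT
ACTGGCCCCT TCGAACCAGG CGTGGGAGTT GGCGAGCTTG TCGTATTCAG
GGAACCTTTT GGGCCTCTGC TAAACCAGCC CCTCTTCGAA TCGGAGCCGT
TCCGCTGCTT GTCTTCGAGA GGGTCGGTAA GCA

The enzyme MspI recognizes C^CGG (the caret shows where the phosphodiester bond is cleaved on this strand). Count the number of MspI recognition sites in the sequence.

0

No occurrence of CCGG is present in the sequence.
MspI does not cut: 0 sites.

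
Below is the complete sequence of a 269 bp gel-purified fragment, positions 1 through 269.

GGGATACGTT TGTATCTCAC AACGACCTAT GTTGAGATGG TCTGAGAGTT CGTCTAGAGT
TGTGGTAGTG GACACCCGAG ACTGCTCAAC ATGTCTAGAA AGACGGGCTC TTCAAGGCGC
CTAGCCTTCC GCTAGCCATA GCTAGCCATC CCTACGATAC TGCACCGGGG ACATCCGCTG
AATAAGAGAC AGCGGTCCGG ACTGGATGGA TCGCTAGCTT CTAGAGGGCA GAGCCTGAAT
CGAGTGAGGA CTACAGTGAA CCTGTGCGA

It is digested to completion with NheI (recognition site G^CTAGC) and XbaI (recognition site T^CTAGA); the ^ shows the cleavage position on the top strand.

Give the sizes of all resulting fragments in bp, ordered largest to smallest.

72, 53, 49, 41, 37, 10, 7 bp

NheI sites (GCTAGC) start at positions 131, 141, 213.
NheI cuts after the first base of each site, so after positions 131, 141, 213.
XbaI sites (TCTAGA) start at positions 53, 94, 220.
XbaI cuts after the first base of each site, so after positions 53, 94, 220.
Combined cut positions: 53, 94, 131, 141, 213, 220.
Linear molecule, 6 cuts → 7 fragments:
  1–53 → 53 bp
  54–94 → 41 bp
  95–131 → 37 bp
  132–141 → 10 bp
  142–213 → 72 bp
  214–220 → 7 bp
  221–269 → 49 bp
Sorted largest to smallest: 72, 53, 49, 41, 37, 10, 7 bp.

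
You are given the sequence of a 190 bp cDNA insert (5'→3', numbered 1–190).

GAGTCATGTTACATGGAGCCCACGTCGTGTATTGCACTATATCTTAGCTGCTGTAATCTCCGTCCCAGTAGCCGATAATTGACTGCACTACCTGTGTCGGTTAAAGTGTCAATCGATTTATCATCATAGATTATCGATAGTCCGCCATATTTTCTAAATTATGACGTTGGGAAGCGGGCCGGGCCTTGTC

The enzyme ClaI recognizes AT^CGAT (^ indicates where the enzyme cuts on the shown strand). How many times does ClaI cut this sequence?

ATCGAT occurs starting at positions 112, 133.
ClaI cuts at 2 sites.

2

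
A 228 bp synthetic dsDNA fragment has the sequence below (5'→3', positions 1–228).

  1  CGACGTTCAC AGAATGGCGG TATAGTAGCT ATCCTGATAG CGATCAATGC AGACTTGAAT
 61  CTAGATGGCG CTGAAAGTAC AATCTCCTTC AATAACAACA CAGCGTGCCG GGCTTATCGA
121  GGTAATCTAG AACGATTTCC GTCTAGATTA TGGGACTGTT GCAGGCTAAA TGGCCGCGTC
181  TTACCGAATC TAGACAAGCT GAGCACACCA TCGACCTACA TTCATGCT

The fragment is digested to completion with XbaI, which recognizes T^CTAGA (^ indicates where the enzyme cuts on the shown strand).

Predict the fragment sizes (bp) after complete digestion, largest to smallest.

XbaI sites (TCTAGA) start at positions 60, 126, 142, 189.
XbaI cuts after the first base of each site, so after positions 60, 126, 142, 189.
Linear molecule, 4 cuts → 5 fragments:
  1–60 → 60 bp
  61–126 → 66 bp
  127–142 → 16 bp
  143–189 → 47 bp
  190–228 → 39 bp
Sorted largest to smallest: 66, 60, 47, 39, 16 bp.

66, 60, 47, 39, 16 bp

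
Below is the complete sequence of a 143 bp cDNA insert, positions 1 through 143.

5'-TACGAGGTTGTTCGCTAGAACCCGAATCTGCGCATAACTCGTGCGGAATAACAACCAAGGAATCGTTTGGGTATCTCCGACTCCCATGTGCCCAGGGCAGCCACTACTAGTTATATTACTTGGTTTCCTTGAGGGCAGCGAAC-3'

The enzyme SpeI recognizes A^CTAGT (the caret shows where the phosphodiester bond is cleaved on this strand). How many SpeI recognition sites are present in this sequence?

1

ACTAGT occurs starting at position 106.
SpeI cuts at 1 site.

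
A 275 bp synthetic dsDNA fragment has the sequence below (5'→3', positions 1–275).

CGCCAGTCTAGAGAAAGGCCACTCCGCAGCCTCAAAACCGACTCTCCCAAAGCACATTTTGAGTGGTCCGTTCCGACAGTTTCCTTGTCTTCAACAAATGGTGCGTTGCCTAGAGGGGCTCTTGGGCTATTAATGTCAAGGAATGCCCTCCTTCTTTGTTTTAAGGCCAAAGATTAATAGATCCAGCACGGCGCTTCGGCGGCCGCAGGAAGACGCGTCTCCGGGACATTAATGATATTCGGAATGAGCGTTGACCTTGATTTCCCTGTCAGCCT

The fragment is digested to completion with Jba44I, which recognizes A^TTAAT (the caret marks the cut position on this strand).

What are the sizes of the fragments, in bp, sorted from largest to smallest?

129, 55, 47, 44 bp

Jba44I sites (ATTAAT) start at positions 129, 173, 228.
Jba44I cuts after the first base of each site, so after positions 129, 173, 228.
Linear molecule, 3 cuts → 4 fragments:
  1–129 → 129 bp
  130–173 → 44 bp
  174–228 → 55 bp
  229–275 → 47 bp
Sorted largest to smallest: 129, 55, 47, 44 bp.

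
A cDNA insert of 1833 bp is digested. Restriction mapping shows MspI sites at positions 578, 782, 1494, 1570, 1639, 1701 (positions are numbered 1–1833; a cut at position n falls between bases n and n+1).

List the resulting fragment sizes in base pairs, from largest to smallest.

Linear molecule, 6 cuts → 7 fragments:
  578 − 0 = 578 bp
  782 − 578 = 204 bp
  1494 − 782 = 712 bp
  1570 − 1494 = 76 bp
  1639 − 1570 = 69 bp
  1701 − 1639 = 62 bp
  1833 − 1701 = 132 bp
Sorted largest to smallest: 712, 578, 204, 132, 76, 69, 62 bp.

712, 578, 204, 132, 76, 69, 62 bp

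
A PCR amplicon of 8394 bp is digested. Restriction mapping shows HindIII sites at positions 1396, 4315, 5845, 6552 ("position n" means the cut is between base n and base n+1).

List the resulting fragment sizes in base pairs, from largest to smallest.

Linear molecule, 4 cuts → 5 fragments:
  1396 − 0 = 1396 bp
  4315 − 1396 = 2919 bp
  5845 − 4315 = 1530 bp
  6552 − 5845 = 707 bp
  8394 − 6552 = 1842 bp
Sorted largest to smallest: 2919, 1842, 1530, 1396, 707 bp.

2919, 1842, 1530, 1396, 707 bp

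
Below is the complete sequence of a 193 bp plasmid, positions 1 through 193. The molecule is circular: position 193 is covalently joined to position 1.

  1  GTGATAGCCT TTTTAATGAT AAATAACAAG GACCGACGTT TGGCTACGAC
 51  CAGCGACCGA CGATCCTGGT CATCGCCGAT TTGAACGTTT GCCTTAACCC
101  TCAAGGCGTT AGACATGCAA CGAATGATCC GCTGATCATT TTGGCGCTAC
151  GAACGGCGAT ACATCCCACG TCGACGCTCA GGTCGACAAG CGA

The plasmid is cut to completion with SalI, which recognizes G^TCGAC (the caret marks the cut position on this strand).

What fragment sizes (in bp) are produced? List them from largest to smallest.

181, 12 bp

SalI sites (GTCGAC) start at positions 170, 182.
SalI cuts after the first base of each site, so after positions 170, 182.
Circular molecule, 2 cuts → 2 fragments:
  171–182 → 12 bp
  183–193 then 1–170 → 11 + 170 = 181 bp
Sorted largest to smallest: 181, 12 bp.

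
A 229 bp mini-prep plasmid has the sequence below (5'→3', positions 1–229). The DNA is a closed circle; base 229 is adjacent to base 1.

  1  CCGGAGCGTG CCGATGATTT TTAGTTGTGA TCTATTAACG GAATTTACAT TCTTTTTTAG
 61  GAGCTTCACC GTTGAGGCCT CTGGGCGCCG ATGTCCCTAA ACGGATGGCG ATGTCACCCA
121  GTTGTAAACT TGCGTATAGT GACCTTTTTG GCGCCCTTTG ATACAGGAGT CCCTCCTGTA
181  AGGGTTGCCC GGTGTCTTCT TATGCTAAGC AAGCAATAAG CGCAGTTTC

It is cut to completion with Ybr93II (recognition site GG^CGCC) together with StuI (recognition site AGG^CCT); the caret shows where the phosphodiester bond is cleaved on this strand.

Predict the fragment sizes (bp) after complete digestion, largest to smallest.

155, 66, 8 bp

Ybr93II sites (GGCGCC) start at positions 84, 150.
Ybr93II cuts after base 2 of each site, so after positions 85, 151.
The StuI site (AGGCCT) starts at position 75.
StuI cuts after base 3 of each site, so after position 77.
Combined cut positions: 77, 85, 151.
Circular molecule, 3 cuts → 3 fragments:
  78–85 → 8 bp
  86–151 → 66 bp
  152–229 then 1–77 → 78 + 77 = 155 bp
Sorted largest to smallest: 155, 66, 8 bp.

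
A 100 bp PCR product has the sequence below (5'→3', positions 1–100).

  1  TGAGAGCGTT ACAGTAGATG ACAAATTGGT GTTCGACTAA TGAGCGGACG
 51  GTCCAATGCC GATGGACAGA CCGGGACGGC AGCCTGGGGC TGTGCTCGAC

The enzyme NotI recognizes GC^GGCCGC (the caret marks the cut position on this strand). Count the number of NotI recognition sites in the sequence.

0

No occurrence of GCGGCCGC is present in the sequence.
NotI does not cut: 0 sites.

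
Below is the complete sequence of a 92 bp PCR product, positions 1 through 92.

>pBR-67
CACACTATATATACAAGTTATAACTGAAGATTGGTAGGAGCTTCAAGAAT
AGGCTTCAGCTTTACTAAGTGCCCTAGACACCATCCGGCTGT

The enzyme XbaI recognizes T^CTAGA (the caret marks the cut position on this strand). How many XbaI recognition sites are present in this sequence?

0

No occurrence of TCTAGA is present in the sequence.
XbaI does not cut: 0 sites.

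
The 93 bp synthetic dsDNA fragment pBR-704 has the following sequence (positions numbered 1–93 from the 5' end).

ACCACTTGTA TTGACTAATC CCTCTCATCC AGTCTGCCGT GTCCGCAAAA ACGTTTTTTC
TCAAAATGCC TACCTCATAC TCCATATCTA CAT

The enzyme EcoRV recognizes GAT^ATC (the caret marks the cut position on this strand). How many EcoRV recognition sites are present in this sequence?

0

No occurrence of GATATC is present in the sequence.
EcoRV does not cut: 0 sites.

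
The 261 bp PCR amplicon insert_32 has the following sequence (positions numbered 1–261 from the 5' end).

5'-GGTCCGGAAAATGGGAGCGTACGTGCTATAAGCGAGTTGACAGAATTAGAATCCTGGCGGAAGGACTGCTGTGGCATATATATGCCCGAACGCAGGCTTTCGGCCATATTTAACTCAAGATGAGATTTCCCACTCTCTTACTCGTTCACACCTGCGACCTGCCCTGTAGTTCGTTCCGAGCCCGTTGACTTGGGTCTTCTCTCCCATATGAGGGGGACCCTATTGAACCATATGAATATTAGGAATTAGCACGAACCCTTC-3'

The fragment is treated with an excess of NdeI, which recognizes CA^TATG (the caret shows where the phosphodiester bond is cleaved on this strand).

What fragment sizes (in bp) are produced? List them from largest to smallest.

NdeI sites (CATATG) start at positions 205, 229.
NdeI cuts after base 2 of each site, so after positions 206, 230.
Linear molecule, 2 cuts → 3 fragments:
  1–206 → 206 bp
  207–230 → 24 bp
  231–261 → 31 bp
Sorted largest to smallest: 206, 31, 24 bp.

206, 31, 24 bp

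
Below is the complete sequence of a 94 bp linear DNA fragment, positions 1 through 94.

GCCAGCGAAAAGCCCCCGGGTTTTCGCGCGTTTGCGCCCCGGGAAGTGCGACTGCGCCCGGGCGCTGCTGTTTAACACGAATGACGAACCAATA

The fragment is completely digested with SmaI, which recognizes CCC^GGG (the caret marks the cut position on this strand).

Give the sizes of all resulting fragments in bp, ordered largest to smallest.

35, 23, 19, 17 bp

SmaI sites (CCCGGG) start at positions 15, 38, 57.
SmaI cuts after base 3 of each site, so after positions 17, 40, 59.
Linear molecule, 3 cuts → 4 fragments:
  1–17 → 17 bp
  18–40 → 23 bp
  41–59 → 19 bp
  60–94 → 35 bp
Sorted largest to smallest: 35, 23, 19, 17 bp.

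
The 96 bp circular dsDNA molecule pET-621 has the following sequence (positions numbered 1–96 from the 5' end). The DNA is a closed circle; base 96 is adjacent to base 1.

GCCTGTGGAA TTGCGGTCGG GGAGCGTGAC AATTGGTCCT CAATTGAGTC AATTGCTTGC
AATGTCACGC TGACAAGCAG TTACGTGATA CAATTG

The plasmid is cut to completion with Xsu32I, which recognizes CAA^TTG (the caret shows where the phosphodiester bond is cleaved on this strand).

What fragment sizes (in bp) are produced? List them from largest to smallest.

41, 35, 11, 9 bp

Xsu32I sites (CAATTG) start at positions 30, 41, 50, 91.
Xsu32I cuts after base 3 of each site, so after positions 32, 43, 52, 93.
Circular molecule, 4 cuts → 4 fragments:
  33–43 → 11 bp
  44–52 → 9 bp
  53–93 → 41 bp
  94–96 then 1–32 → 3 + 32 = 35 bp
Sorted largest to smallest: 41, 35, 11, 9 bp.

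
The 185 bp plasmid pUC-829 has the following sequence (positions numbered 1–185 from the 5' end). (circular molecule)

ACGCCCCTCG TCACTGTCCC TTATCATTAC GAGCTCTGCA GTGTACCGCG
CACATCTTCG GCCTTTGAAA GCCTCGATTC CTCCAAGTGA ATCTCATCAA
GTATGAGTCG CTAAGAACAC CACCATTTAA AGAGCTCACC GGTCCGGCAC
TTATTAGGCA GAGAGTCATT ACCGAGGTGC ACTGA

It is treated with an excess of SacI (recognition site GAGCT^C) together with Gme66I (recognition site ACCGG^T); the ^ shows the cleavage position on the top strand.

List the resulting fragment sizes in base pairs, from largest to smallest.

SacI sites (GAGCTC) start at positions 31, 132.
SacI cuts after base 5 of each site (before the last base), so after positions 35, 136.
The Gme66I site (ACCGGT) starts at position 138.
Gme66I cuts after base 5 of each site (before the last base), so after position 142.
Combined cut positions: 35, 136, 142.
Circular molecule, 3 cuts → 3 fragments:
  36–136 → 101 bp
  137–142 → 6 bp
  143–185 then 1–35 → 43 + 35 = 78 bp
Sorted largest to smallest: 101, 78, 6 bp.

101, 78, 6 bp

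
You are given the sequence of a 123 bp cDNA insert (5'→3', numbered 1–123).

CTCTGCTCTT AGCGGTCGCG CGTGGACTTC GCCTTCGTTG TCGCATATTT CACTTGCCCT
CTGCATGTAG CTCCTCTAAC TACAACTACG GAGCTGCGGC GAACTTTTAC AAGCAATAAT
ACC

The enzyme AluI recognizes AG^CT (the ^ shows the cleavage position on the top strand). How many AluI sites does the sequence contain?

AGCT occurs starting at positions 69, 92.
AluI cuts at 2 sites.

2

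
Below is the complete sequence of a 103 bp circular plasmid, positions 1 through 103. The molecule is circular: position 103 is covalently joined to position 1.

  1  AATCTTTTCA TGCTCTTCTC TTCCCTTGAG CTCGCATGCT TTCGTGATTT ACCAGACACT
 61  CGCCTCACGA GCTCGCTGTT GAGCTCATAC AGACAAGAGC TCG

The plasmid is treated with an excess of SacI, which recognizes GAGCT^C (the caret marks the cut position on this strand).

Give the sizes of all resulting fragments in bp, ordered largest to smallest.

SacI sites (GAGCTC) start at positions 28, 69, 81, 97.
SacI cuts after base 5 of each site (before the last base), so after positions 32, 73, 85, 101.
Circular molecule, 4 cuts → 4 fragments:
  33–73 → 41 bp
  74–85 → 12 bp
  86–101 → 16 bp
  102–103 then 1–32 → 2 + 32 = 34 bp
Sorted largest to smallest: 41, 34, 16, 12 bp.

41, 34, 16, 12 bp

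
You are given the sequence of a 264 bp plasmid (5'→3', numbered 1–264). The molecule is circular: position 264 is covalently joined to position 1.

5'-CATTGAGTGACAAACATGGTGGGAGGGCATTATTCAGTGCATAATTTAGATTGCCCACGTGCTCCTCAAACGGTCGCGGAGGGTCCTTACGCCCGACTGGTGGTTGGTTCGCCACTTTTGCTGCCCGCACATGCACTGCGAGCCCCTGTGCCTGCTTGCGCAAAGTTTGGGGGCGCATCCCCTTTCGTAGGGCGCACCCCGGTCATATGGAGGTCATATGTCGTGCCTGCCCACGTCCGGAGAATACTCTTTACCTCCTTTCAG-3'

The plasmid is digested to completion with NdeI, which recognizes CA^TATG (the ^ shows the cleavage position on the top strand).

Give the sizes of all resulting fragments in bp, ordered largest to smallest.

253, 11 bp

NdeI sites (CATATG) start at positions 204, 215.
NdeI cuts after base 2 of each site, so after positions 205, 216.
Circular molecule, 2 cuts → 2 fragments:
  206–216 → 11 bp
  217–264 then 1–205 → 48 + 205 = 253 bp
Sorted largest to smallest: 253, 11 bp.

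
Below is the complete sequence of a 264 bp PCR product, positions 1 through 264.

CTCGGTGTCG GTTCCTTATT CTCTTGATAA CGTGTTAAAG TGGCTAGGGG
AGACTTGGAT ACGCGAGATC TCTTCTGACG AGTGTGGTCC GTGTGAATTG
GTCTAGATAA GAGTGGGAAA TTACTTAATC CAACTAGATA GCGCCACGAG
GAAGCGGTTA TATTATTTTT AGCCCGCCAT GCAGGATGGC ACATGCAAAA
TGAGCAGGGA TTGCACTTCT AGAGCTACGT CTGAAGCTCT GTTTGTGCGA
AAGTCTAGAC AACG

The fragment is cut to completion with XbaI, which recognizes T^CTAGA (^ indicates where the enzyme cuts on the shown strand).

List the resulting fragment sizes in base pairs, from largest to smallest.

XbaI sites (TCTAGA) start at positions 102, 218, 254.
XbaI cuts after the first base of each site, so after positions 102, 218, 254.
Linear molecule, 3 cuts → 4 fragments:
  1–102 → 102 bp
  103–218 → 116 bp
  219–254 → 36 bp
  255–264 → 10 bp
Sorted largest to smallest: 116, 102, 36, 10 bp.

116, 102, 36, 10 bp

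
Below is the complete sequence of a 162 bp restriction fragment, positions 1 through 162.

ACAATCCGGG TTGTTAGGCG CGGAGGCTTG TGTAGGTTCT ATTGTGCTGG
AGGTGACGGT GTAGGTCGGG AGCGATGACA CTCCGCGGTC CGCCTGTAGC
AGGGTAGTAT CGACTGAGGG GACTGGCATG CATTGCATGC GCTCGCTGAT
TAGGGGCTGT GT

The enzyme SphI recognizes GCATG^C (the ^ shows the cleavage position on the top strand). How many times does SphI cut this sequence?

2

GCATGC occurs starting at positions 126, 135.
SphI cuts at 2 sites.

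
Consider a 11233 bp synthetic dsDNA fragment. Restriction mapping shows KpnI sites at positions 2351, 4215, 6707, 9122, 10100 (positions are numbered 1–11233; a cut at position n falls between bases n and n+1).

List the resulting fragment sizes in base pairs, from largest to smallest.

2492, 2415, 2351, 1864, 1133, 978 bp

Linear molecule, 5 cuts → 6 fragments:
  2351 − 0 = 2351 bp
  4215 − 2351 = 1864 bp
  6707 − 4215 = 2492 bp
  9122 − 6707 = 2415 bp
  10100 − 9122 = 978 bp
  11233 − 10100 = 1133 bp
Sorted largest to smallest: 2492, 2415, 2351, 1864, 1133, 978 bp.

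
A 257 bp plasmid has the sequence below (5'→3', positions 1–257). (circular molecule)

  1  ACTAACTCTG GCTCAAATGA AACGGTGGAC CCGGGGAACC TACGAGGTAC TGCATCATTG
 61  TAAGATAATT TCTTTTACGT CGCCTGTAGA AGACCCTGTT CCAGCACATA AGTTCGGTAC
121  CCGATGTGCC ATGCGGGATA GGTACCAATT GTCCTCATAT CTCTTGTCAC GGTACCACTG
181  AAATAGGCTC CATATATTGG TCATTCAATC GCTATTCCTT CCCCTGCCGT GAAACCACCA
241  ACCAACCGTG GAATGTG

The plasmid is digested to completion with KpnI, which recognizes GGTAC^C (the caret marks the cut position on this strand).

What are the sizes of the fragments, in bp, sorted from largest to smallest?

202, 30, 25 bp

KpnI sites (GGTACC) start at positions 116, 141, 171.
KpnI cuts after base 5 of each site (before the last base), so after positions 120, 145, 175.
Circular molecule, 3 cuts → 3 fragments:
  121–145 → 25 bp
  146–175 → 30 bp
  176–257 then 1–120 → 82 + 120 = 202 bp
Sorted largest to smallest: 202, 30, 25 bp.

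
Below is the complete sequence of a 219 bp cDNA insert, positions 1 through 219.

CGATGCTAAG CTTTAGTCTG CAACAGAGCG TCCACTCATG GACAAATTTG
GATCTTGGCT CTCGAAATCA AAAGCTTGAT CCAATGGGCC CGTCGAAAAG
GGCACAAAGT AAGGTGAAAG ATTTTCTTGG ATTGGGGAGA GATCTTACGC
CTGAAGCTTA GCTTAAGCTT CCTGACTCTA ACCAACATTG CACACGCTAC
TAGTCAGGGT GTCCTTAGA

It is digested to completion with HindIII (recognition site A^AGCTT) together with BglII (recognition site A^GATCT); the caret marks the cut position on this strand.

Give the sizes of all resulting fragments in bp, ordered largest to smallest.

HindIII sites (AAGCTT) start at positions 8, 72, 154, 165.
HindIII cuts after the first base of each site, so after positions 8, 72, 154, 165.
The BglII site (AGATCT) starts at position 140.
BglII cuts after the first base of each site, so after position 140.
Combined cut positions: 8, 72, 140, 154, 165.
Linear molecule, 5 cuts → 6 fragments:
  1–8 → 8 bp
  9–72 → 64 bp
  73–140 → 68 bp
  141–154 → 14 bp
  155–165 → 11 bp
  166–219 → 54 bp
Sorted largest to smallest: 68, 64, 54, 14, 11, 8 bp.

68, 64, 54, 14, 11, 8 bp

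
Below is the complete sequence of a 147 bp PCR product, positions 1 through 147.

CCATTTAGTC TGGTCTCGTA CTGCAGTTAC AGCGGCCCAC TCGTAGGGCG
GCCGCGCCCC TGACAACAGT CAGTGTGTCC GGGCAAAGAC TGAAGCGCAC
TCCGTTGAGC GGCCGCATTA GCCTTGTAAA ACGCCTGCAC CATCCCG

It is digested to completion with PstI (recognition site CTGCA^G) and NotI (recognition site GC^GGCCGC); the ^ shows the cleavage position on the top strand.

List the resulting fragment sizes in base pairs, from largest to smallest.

The PstI site (CTGCAG) starts at position 21.
PstI cuts after base 5 of each site (before the last base), so after position 25.
NotI sites (GCGGCCGC) start at positions 48, 109.
NotI cuts after base 2 of each site, so after positions 49, 110.
Combined cut positions: 25, 49, 110.
Linear molecule, 3 cuts → 4 fragments:
  1–25 → 25 bp
  26–49 → 24 bp
  50–110 → 61 bp
  111–147 → 37 bp
Sorted largest to smallest: 61, 37, 25, 24 bp.

61, 37, 25, 24 bp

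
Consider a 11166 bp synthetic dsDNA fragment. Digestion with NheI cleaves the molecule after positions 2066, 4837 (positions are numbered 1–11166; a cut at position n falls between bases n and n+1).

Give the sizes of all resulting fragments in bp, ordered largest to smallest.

6329, 2771, 2066 bp

Linear molecule, 2 cuts → 3 fragments:
  2066 − 0 = 2066 bp
  4837 − 2066 = 2771 bp
  11166 − 4837 = 6329 bp
Sorted largest to smallest: 6329, 2771, 2066 bp.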